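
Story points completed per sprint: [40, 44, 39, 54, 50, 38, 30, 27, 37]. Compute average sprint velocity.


Formula: Avg velocity = Total points / Number of sprints
Points: [40, 44, 39, 54, 50, 38, 30, 27, 37]
Sum = 40 + 44 + 39 + 54 + 50 + 38 + 30 + 27 + 37 = 359
Avg velocity = 359 / 9 = 39.89 points/sprint

39.89 points/sprint


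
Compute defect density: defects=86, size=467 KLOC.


Defect density = defects / KLOC
Defect density = 86 / 467
Defect density = 0.184 defects/KLOC

0.184 defects/KLOC


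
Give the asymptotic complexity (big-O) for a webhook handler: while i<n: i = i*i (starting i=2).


Reasoning: squaring drives double-exponential growth; iterations ~ log log n
Complexity: O(log log n)

O(log log n)


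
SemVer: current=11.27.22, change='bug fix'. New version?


Current: 11.27.22
Change category: 'bug fix' → patch bump
SemVer rule: patch bump → increment PATCH (MAJOR and MINOR unchanged)
New: 11.27.23

11.27.23


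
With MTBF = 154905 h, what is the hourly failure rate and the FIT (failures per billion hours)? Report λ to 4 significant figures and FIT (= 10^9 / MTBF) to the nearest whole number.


Formula: λ = 1 / MTBF; FIT = λ × 1e9 = 1e9 / MTBF
λ = 1 / 154905 ≈ 6.456e-06 failures/hour
FIT = 1e9 / 154905 ≈ 6456 failures per 1e9 hours (nearest whole number)

λ = 6.456e-06 /h, FIT = 6456


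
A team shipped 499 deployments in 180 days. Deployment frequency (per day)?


Formula: deployments per day = releases / days
= 499 / 180
= 2.772 deploys/day
(equivalently, 19.41 deploys/week)

2.772 deploys/day


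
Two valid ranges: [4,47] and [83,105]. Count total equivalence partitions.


Valid ranges: [4,47] and [83,105]
Class 1: x < 4 — invalid
Class 2: 4 ≤ x ≤ 47 — valid
Class 3: 47 < x < 83 — invalid (gap between ranges)
Class 4: 83 ≤ x ≤ 105 — valid
Class 5: x > 105 — invalid
Total equivalence classes: 5

5 equivalence classes


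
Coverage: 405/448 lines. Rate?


Coverage = covered / total * 100
Coverage = 405 / 448 * 100
Coverage = 90.4%

90.4%


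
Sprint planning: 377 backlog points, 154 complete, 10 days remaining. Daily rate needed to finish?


Formula: Required rate = Remaining points / Days left
Remaining = 377 - 154 = 223 points
Required rate = 223 / 10 = 22.3 points/day

22.3 points/day


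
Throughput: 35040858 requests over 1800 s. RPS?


Formula: throughput = requests / seconds
throughput = 35040858 / 1800
throughput = 19467.14 requests/second

19467.14 requests/second


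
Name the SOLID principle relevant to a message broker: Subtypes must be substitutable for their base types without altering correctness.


This describes the Liskov Substitution Principle (LSP)

Liskov Substitution Principle (LSP)


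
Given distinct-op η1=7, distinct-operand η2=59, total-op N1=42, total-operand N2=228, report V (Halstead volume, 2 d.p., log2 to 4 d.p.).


Formula: V = N * log2(η), where N = N1 + N2 and η = η1 + η2
η = 7 + 59 = 66
N = 42 + 228 = 270
log2(66) ≈ 6.0444
V = 270 * 6.0444 = 1631.99

1631.99


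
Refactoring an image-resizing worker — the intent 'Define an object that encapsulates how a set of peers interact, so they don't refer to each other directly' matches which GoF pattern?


This matches the Mediator pattern

Mediator


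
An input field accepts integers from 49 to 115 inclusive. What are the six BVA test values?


Range: [49, 115]
Boundaries: just below min, min, min+1, max-1, max, just above max
Values: [48, 49, 50, 114, 115, 116]

[48, 49, 50, 114, 115, 116]


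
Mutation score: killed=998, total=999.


Mutation score = killed / total * 100
Mutation score = 998 / 999 * 100
Mutation score = 99.9%

99.9%


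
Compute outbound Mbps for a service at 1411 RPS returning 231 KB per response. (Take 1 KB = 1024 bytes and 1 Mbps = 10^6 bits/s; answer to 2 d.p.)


Formula: Mbps = payload_bytes * RPS * 8 / 1e6
Payload per request = 231 KB = 231 * 1024 = 236544 bytes
Total bytes/sec = 236544 * 1411 = 333763584
Total bits/sec = 333763584 * 8 = 2670108672
Mbps = 2670108672 / 1e6 = 2670.11

2670.11 Mbps


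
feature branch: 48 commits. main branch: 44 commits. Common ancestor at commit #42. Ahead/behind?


Common ancestor: commit #42
feature commits after divergence: 48 - 42 = 6
main commits after divergence: 44 - 42 = 2
feature is 6 commits ahead of main
main is 2 commits ahead of feature

feature ahead: 6, main ahead: 2


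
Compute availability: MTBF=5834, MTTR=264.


Availability = MTBF / (MTBF + MTTR)
Availability = 5834 / (5834 + 264)
Availability = 5834 / 6098
Availability = 95.6707%

95.6707%


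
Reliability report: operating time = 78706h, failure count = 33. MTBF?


Formula: MTBF = Total operating time / Number of failures
MTBF = 78706 / 33
MTBF = 2385.03 hours

2385.03 hours


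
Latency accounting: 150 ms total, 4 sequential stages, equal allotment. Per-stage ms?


Formula: per_stage = total_budget / stages
per_stage = 150 / 4
per_stage = 37.5 ms

37.5 ms


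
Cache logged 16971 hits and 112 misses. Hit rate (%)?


Formula: hit rate = hits / (hits + misses) * 100
hit rate = 16971 / (16971 + 112) * 100
hit rate = 16971 / 17083 * 100
hit rate = 99.34%

99.34%


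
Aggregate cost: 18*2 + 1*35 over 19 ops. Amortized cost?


Formula: Amortized cost = Total cost / Operations
Total cost = (18 * 2) + (1 * 35)
Total cost = 36 + 35 = 71
Amortized = 71 / 19 = 3.7368

3.7368


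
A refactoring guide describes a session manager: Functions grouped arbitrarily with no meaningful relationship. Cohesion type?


Reasoning: Worst: random grouping
Type: Coincidental cohesion

Coincidental cohesion


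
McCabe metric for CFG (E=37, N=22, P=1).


Formula: V(G) = E - N + 2P
V(G) = 37 - 22 + 2*1
V(G) = 15 + 2
V(G) = 17

17


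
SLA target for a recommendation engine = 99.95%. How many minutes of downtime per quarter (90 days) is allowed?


Formula: allowed downtime = period * (100 - SLA) / 100
Period (quarter (90 days)) = 129600 minutes
Unavailability fraction = (100 - 99.95) / 100
Allowed downtime = 129600 * (100 - 99.95) / 100
Allowed downtime = 64.8 minutes

64.8 minutes


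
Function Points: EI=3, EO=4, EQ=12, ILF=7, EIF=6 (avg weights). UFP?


UFP = EI*4 + EO*5 + EQ*4 + ILF*10 + EIF*7
UFP = 3*4 + 4*5 + 12*4 + 7*10 + 6*7
UFP = 12 + 20 + 48 + 70 + 42
UFP = 192

192


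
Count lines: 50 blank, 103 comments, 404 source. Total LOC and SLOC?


Total LOC = blank + comment + code
Total LOC = 50 + 103 + 404 = 557
SLOC (source only) = code = 404

Total LOC: 557, SLOC: 404


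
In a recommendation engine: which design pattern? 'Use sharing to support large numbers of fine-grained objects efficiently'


This matches the Flyweight pattern

Flyweight


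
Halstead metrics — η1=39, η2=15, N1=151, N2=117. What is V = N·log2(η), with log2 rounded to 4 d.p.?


Formula: V = N * log2(η), where N = N1 + N2 and η = η1 + η2
η = 39 + 15 = 54
N = 151 + 117 = 268
log2(54) ≈ 5.7549
V = 268 * 5.7549 = 1542.31

1542.31


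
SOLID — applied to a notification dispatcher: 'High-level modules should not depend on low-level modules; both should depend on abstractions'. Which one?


This describes the Dependency Inversion Principle (DIP)

Dependency Inversion Principle (DIP)


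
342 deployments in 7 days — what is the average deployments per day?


Formula: deployments per day = releases / days
= 342 / 7
= 48.857 deploys/day
(equivalently, 342.0 deploys/week)

48.857 deploys/day


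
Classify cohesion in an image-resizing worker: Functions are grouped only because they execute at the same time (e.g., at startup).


Reasoning: Related by timing only
Type: Temporal cohesion

Temporal cohesion


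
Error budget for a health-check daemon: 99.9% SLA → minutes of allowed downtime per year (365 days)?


Formula: allowed downtime = period * (100 - SLA) / 100
Period (year (365 days)) = 525600 minutes
Unavailability fraction = (100 - 99.9) / 100
Allowed downtime = 525600 * (100 - 99.9) / 100
Allowed downtime = 525.6 minutes

525.6 minutes


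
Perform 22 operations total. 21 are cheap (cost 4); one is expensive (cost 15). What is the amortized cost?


Formula: Amortized cost = Total cost / Operations
Total cost = (21 * 4) + (1 * 15)
Total cost = 84 + 15 = 99
Amortized = 99 / 22 = 4.5

4.5


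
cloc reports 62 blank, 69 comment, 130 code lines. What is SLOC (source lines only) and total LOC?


Total LOC = blank + comment + code
Total LOC = 62 + 69 + 130 = 261
SLOC (source only) = code = 130

Total LOC: 261, SLOC: 130


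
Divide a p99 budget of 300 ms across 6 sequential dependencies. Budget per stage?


Formula: per_stage = total_budget / stages
per_stage = 300 / 6
per_stage = 50.0 ms

50.0 ms


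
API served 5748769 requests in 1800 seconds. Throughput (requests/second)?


Formula: throughput = requests / seconds
throughput = 5748769 / 1800
throughput = 3193.76 requests/second

3193.76 requests/second


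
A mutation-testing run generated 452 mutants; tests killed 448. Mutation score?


Mutation score = killed / total * 100
Mutation score = 448 / 452 * 100
Mutation score = 99.12%

99.12%


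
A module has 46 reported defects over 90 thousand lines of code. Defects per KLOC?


Defect density = defects / KLOC
Defect density = 46 / 90
Defect density = 0.511 defects/KLOC

0.511 defects/KLOC


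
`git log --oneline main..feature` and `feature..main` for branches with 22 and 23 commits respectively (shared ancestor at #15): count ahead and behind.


Common ancestor: commit #15
feature commits after divergence: 22 - 15 = 7
main commits after divergence: 23 - 15 = 8
feature is 7 commits ahead of main
main is 8 commits ahead of feature

feature ahead: 7, main ahead: 8


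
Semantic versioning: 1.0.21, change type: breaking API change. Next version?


Current: 1.0.21
Change category: 'breaking API change' → major bump
SemVer rule: major bump → increment MAJOR, reset MINOR and PATCH to 0
New: 2.0.0

2.0.0


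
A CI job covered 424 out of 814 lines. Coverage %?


Coverage = covered / total * 100
Coverage = 424 / 814 * 100
Coverage = 52.09%

52.09%


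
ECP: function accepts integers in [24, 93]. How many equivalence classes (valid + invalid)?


Valid range: [24, 93]
Class 1: x < 24 — invalid
Class 2: 24 ≤ x ≤ 93 — valid
Class 3: x > 93 — invalid
Total equivalence classes: 3

3 equivalence classes


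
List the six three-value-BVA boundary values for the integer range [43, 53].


Range: [43, 53]
Boundaries: just below min, min, min+1, max-1, max, just above max
Values: [42, 43, 44, 52, 53, 54]

[42, 43, 44, 52, 53, 54]


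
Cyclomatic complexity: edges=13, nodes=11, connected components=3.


Formula: V(G) = E - N + 2P
V(G) = 13 - 11 + 2*3
V(G) = 2 + 6
V(G) = 8

8


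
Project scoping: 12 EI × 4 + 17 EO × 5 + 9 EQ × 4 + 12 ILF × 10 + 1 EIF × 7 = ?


UFP = EI*4 + EO*5 + EQ*4 + ILF*10 + EIF*7
UFP = 12*4 + 17*5 + 9*4 + 12*10 + 1*7
UFP = 48 + 85 + 36 + 120 + 7
UFP = 296

296


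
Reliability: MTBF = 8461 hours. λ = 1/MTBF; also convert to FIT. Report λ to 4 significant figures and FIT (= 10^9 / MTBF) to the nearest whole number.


Formula: λ = 1 / MTBF; FIT = λ × 1e9 = 1e9 / MTBF
λ = 1 / 8461 ≈ 1.182e-04 failures/hour
FIT = 1e9 / 8461 ≈ 118189 failures per 1e9 hours (nearest whole number)

λ = 1.182e-04 /h, FIT = 118189


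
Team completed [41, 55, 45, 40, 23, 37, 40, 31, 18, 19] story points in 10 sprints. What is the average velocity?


Formula: Avg velocity = Total points / Number of sprints
Points: [41, 55, 45, 40, 23, 37, 40, 31, 18, 19]
Sum = 41 + 55 + 45 + 40 + 23 + 37 + 40 + 31 + 18 + 19 = 349
Avg velocity = 349 / 10 = 34.9 points/sprint

34.9 points/sprint


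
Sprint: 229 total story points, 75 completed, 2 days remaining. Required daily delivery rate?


Formula: Required rate = Remaining points / Days left
Remaining = 229 - 75 = 154 points
Required rate = 154 / 2 = 77.0 points/day

77.0 points/day


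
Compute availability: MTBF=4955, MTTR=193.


Availability = MTBF / (MTBF + MTTR)
Availability = 4955 / (4955 + 193)
Availability = 4955 / 5148
Availability = 96.251%

96.251%


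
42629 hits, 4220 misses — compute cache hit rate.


Formula: hit rate = hits / (hits + misses) * 100
hit rate = 42629 / (42629 + 4220) * 100
hit rate = 42629 / 46849 * 100
hit rate = 90.99%

90.99%


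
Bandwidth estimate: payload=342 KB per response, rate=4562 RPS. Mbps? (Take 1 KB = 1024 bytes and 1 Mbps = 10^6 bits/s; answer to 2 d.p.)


Formula: Mbps = payload_bytes * RPS * 8 / 1e6
Payload per request = 342 KB = 342 * 1024 = 350208 bytes
Total bytes/sec = 350208 * 4562 = 1597648896
Total bits/sec = 1597648896 * 8 = 12781191168
Mbps = 12781191168 / 1e6 = 12781.19

12781.19 Mbps


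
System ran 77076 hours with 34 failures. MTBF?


Formula: MTBF = Total operating time / Number of failures
MTBF = 77076 / 34
MTBF = 2266.94 hours

2266.94 hours


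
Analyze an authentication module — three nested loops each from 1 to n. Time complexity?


Reasoning: three levels of nesting over n
Complexity: O(n^3)

O(n^3)


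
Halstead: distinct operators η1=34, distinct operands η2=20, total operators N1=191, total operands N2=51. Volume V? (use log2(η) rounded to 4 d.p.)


Formula: V = N * log2(η), where N = N1 + N2 and η = η1 + η2
η = 34 + 20 = 54
N = 191 + 51 = 242
log2(54) ≈ 5.7549
V = 242 * 5.7549 = 1392.69

1392.69


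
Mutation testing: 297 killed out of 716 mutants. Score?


Mutation score = killed / total * 100
Mutation score = 297 / 716 * 100
Mutation score = 41.48%

41.48%


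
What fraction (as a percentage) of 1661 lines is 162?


Coverage = covered / total * 100
Coverage = 162 / 1661 * 100
Coverage = 9.75%

9.75%


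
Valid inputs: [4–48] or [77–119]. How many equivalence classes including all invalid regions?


Valid ranges: [4,48] and [77,119]
Class 1: x < 4 — invalid
Class 2: 4 ≤ x ≤ 48 — valid
Class 3: 48 < x < 77 — invalid (gap between ranges)
Class 4: 77 ≤ x ≤ 119 — valid
Class 5: x > 119 — invalid
Total equivalence classes: 5

5 equivalence classes


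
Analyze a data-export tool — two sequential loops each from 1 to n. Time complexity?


Reasoning: sequential dominates: O(n) + O(n) = O(n)
Complexity: O(n)

O(n)


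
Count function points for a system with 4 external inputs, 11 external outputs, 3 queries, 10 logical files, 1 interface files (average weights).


UFP = EI*4 + EO*5 + EQ*4 + ILF*10 + EIF*7
UFP = 4*4 + 11*5 + 3*4 + 10*10 + 1*7
UFP = 16 + 55 + 12 + 100 + 7
UFP = 190

190


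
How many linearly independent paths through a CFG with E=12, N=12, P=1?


Formula: V(G) = E - N + 2P
V(G) = 12 - 12 + 2*1
V(G) = 0 + 2
V(G) = 2

2


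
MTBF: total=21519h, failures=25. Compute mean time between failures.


Formula: MTBF = Total operating time / Number of failures
MTBF = 21519 / 25
MTBF = 860.76 hours

860.76 hours


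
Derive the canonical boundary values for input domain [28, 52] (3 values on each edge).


Range: [28, 52]
Boundaries: just below min, min, min+1, max-1, max, just above max
Values: [27, 28, 29, 51, 52, 53]

[27, 28, 29, 51, 52, 53]


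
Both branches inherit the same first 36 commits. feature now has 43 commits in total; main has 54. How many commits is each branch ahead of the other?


Common ancestor: commit #36
feature commits after divergence: 43 - 36 = 7
main commits after divergence: 54 - 36 = 18
feature is 7 commits ahead of main
main is 18 commits ahead of feature

feature ahead: 7, main ahead: 18


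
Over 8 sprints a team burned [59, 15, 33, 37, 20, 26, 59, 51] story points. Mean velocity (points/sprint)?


Formula: Avg velocity = Total points / Number of sprints
Points: [59, 15, 33, 37, 20, 26, 59, 51]
Sum = 59 + 15 + 33 + 37 + 20 + 26 + 59 + 51 = 300
Avg velocity = 300 / 8 = 37.5 points/sprint

37.5 points/sprint


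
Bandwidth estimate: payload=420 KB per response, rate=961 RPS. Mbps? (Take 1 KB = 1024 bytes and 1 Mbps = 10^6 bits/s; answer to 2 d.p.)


Formula: Mbps = payload_bytes * RPS * 8 / 1e6
Payload per request = 420 KB = 420 * 1024 = 430080 bytes
Total bytes/sec = 430080 * 961 = 413306880
Total bits/sec = 413306880 * 8 = 3306455040
Mbps = 3306455040 / 1e6 = 3306.46

3306.46 Mbps


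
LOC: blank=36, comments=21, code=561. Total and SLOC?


Total LOC = blank + comment + code
Total LOC = 36 + 21 + 561 = 618
SLOC (source only) = code = 561

Total LOC: 618, SLOC: 561


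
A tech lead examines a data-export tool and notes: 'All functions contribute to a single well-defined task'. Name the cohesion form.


Reasoning: Best: single purpose
Type: Functional cohesion

Functional cohesion


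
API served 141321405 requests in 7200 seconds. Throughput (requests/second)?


Formula: throughput = requests / seconds
throughput = 141321405 / 7200
throughput = 19627.97 requests/second

19627.97 requests/second


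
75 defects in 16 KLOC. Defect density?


Defect density = defects / KLOC
Defect density = 75 / 16
Defect density = 4.688 defects/KLOC

4.688 defects/KLOC


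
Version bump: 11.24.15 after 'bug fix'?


Current: 11.24.15
Change category: 'bug fix' → patch bump
SemVer rule: patch bump → increment PATCH (MAJOR and MINOR unchanged)
New: 11.24.16

11.24.16


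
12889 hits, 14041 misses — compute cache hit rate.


Formula: hit rate = hits / (hits + misses) * 100
hit rate = 12889 / (12889 + 14041) * 100
hit rate = 12889 / 26930 * 100
hit rate = 47.86%

47.86%


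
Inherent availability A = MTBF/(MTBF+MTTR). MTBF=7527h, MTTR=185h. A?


Availability = MTBF / (MTBF + MTTR)
Availability = 7527 / (7527 + 185)
Availability = 7527 / 7712
Availability = 97.6011%

97.6011%


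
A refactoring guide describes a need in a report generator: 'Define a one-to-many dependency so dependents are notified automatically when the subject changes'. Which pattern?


This matches the Observer pattern

Observer


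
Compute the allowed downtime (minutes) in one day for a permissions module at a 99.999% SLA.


Formula: allowed downtime = period * (100 - SLA) / 100
Period (day) = 1440 minutes
Unavailability fraction = (100 - 99.999) / 100
Allowed downtime = 1440 * (100 - 99.999) / 100
Allowed downtime = 0.0144 minutes

0.0144 minutes


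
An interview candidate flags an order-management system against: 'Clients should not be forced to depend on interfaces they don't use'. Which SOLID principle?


This describes the Interface Segregation Principle (ISP)

Interface Segregation Principle (ISP)


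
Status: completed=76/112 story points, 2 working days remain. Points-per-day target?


Formula: Required rate = Remaining points / Days left
Remaining = 112 - 76 = 36 points
Required rate = 36 / 2 = 18.0 points/day

18.0 points/day


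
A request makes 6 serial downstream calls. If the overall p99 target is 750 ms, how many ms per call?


Formula: per_stage = total_budget / stages
per_stage = 750 / 6
per_stage = 125.0 ms

125.0 ms


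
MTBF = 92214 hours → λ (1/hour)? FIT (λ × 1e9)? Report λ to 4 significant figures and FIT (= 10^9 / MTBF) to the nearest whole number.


Formula: λ = 1 / MTBF; FIT = λ × 1e9 = 1e9 / MTBF
λ = 1 / 92214 ≈ 1.084e-05 failures/hour
FIT = 1e9 / 92214 ≈ 10844 failures per 1e9 hours (nearest whole number)

λ = 1.084e-05 /h, FIT = 10844


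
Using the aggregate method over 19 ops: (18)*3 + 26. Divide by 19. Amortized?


Formula: Amortized cost = Total cost / Operations
Total cost = (18 * 3) + (1 * 26)
Total cost = 54 + 26 = 80
Amortized = 80 / 19 = 4.2105

4.2105


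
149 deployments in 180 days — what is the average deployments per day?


Formula: deployments per day = releases / days
= 149 / 180
= 0.828 deploys/day
(equivalently, 5.79 deploys/week)

0.828 deploys/day


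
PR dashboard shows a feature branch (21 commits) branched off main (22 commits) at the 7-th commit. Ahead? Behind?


Common ancestor: commit #7
feature commits after divergence: 21 - 7 = 14
main commits after divergence: 22 - 7 = 15
feature is 14 commits ahead of main
main is 15 commits ahead of feature

feature ahead: 14, main ahead: 15


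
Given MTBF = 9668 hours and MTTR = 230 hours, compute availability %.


Availability = MTBF / (MTBF + MTTR)
Availability = 9668 / (9668 + 230)
Availability = 9668 / 9898
Availability = 97.6763%

97.6763%


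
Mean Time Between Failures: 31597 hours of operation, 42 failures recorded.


Formula: MTBF = Total operating time / Number of failures
MTBF = 31597 / 42
MTBF = 752.31 hours

752.31 hours


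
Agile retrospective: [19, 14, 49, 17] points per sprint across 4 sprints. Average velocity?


Formula: Avg velocity = Total points / Number of sprints
Points: [19, 14, 49, 17]
Sum = 19 + 14 + 49 + 17 = 99
Avg velocity = 99 / 4 = 24.75 points/sprint

24.75 points/sprint


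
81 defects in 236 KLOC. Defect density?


Defect density = defects / KLOC
Defect density = 81 / 236
Defect density = 0.343 defects/KLOC

0.343 defects/KLOC


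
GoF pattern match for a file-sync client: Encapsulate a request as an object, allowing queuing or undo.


This matches the Command pattern

Command


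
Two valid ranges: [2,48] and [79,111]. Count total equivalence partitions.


Valid ranges: [2,48] and [79,111]
Class 1: x < 2 — invalid
Class 2: 2 ≤ x ≤ 48 — valid
Class 3: 48 < x < 79 — invalid (gap between ranges)
Class 4: 79 ≤ x ≤ 111 — valid
Class 5: x > 111 — invalid
Total equivalence classes: 5

5 equivalence classes


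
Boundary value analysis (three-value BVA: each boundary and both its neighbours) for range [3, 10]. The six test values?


Range: [3, 10]
Boundaries: just below min, min, min+1, max-1, max, just above max
Values: [2, 3, 4, 9, 10, 11]

[2, 3, 4, 9, 10, 11]


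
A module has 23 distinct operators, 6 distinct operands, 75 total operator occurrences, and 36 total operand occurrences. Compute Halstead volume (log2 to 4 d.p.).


Formula: V = N * log2(η), where N = N1 + N2 and η = η1 + η2
η = 23 + 6 = 29
N = 75 + 36 = 111
log2(29) ≈ 4.8580
V = 111 * 4.8580 = 539.24

539.24


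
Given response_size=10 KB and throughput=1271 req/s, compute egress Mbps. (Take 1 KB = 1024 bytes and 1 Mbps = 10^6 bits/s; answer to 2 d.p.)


Formula: Mbps = payload_bytes * RPS * 8 / 1e6
Payload per request = 10 KB = 10 * 1024 = 10240 bytes
Total bytes/sec = 10240 * 1271 = 13015040
Total bits/sec = 13015040 * 8 = 104120320
Mbps = 104120320 / 1e6 = 104.12

104.12 Mbps


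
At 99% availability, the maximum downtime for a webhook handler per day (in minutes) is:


Formula: allowed downtime = period * (100 - SLA) / 100
Period (day) = 1440 minutes
Unavailability fraction = (100 - 99.0) / 100
Allowed downtime = 1440 * (100 - 99.0) / 100
Allowed downtime = 14.4 minutes

14.4 minutes


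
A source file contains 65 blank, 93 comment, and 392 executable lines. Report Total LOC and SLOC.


Total LOC = blank + comment + code
Total LOC = 65 + 93 + 392 = 550
SLOC (source only) = code = 392

Total LOC: 550, SLOC: 392


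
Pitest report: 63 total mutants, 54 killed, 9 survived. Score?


Mutation score = killed / total * 100
Mutation score = 54 / 63 * 100
Mutation score = 85.71%

85.71%


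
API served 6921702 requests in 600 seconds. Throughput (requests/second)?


Formula: throughput = requests / seconds
throughput = 6921702 / 600
throughput = 11536.17 requests/second

11536.17 requests/second


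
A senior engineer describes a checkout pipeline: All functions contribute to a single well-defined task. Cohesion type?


Reasoning: Best: single purpose
Type: Functional cohesion

Functional cohesion


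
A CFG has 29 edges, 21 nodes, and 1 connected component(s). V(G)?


Formula: V(G) = E - N + 2P
V(G) = 29 - 21 + 2*1
V(G) = 8 + 2
V(G) = 10

10


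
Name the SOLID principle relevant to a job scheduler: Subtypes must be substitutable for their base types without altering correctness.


This describes the Liskov Substitution Principle (LSP)

Liskov Substitution Principle (LSP)


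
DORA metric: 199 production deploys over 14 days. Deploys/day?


Formula: deployments per day = releases / days
= 199 / 14
= 14.214 deploys/day
(equivalently, 99.5 deploys/week)

14.214 deploys/day


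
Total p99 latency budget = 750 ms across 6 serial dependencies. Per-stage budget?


Formula: per_stage = total_budget / stages
per_stage = 750 / 6
per_stage = 125.0 ms

125.0 ms


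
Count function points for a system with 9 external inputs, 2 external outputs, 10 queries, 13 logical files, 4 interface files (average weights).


UFP = EI*4 + EO*5 + EQ*4 + ILF*10 + EIF*7
UFP = 9*4 + 2*5 + 10*4 + 13*10 + 4*7
UFP = 36 + 10 + 40 + 130 + 28
UFP = 244

244


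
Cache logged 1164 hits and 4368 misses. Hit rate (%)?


Formula: hit rate = hits / (hits + misses) * 100
hit rate = 1164 / (1164 + 4368) * 100
hit rate = 1164 / 5532 * 100
hit rate = 21.04%

21.04%


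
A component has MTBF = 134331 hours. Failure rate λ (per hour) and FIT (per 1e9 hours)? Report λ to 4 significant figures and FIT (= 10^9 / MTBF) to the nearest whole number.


Formula: λ = 1 / MTBF; FIT = λ × 1e9 = 1e9 / MTBF
λ = 1 / 134331 ≈ 7.444e-06 failures/hour
FIT = 1e9 / 134331 ≈ 7444 failures per 1e9 hours (nearest whole number)

λ = 7.444e-06 /h, FIT = 7444


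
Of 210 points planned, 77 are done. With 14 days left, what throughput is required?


Formula: Required rate = Remaining points / Days left
Remaining = 210 - 77 = 133 points
Required rate = 133 / 14 = 9.5 points/day

9.5 points/day


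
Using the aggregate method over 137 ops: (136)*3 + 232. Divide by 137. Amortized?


Formula: Amortized cost = Total cost / Operations
Total cost = (136 * 3) + (1 * 232)
Total cost = 408 + 232 = 640
Amortized = 640 / 137 = 4.6715

4.6715


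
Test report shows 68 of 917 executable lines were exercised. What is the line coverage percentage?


Coverage = covered / total * 100
Coverage = 68 / 917 * 100
Coverage = 7.42%

7.42%


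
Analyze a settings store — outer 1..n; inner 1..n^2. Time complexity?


Reasoning: n times n^2
Complexity: O(n^3)

O(n^3)


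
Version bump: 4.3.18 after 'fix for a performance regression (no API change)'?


Current: 4.3.18
Change category: 'fix for a performance regression (no API change)' → patch bump
SemVer rule: patch bump → increment PATCH (MAJOR and MINOR unchanged)
New: 4.3.19

4.3.19


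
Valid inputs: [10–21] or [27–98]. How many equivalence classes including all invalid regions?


Valid ranges: [10,21] and [27,98]
Class 1: x < 10 — invalid
Class 2: 10 ≤ x ≤ 21 — valid
Class 3: 21 < x < 27 — invalid (gap between ranges)
Class 4: 27 ≤ x ≤ 98 — valid
Class 5: x > 98 — invalid
Total equivalence classes: 5

5 equivalence classes


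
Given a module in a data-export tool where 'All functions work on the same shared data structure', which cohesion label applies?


Reasoning: Functions share data
Type: Communicational cohesion

Communicational cohesion


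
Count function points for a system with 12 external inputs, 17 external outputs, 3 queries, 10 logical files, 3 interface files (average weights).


UFP = EI*4 + EO*5 + EQ*4 + ILF*10 + EIF*7
UFP = 12*4 + 17*5 + 3*4 + 10*10 + 3*7
UFP = 48 + 85 + 12 + 100 + 21
UFP = 266

266


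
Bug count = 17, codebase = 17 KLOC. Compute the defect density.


Defect density = defects / KLOC
Defect density = 17 / 17
Defect density = 1.0 defects/KLOC

1.0 defects/KLOC


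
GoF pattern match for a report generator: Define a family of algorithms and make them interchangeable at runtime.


This matches the Strategy pattern

Strategy


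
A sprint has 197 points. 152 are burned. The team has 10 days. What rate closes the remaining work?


Formula: Required rate = Remaining points / Days left
Remaining = 197 - 152 = 45 points
Required rate = 45 / 10 = 4.5 points/day

4.5 points/day


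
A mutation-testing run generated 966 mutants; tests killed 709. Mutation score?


Mutation score = killed / total * 100
Mutation score = 709 / 966 * 100
Mutation score = 73.4%

73.4%


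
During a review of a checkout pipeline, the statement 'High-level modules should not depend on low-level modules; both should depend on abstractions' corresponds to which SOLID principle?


This describes the Dependency Inversion Principle (DIP)

Dependency Inversion Principle (DIP)


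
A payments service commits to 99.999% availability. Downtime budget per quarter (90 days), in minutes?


Formula: allowed downtime = period * (100 - SLA) / 100
Period (quarter (90 days)) = 129600 minutes
Unavailability fraction = (100 - 99.999) / 100
Allowed downtime = 129600 * (100 - 99.999) / 100
Allowed downtime = 1.296 minutes

1.296 minutes


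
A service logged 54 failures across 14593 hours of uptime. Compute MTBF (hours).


Formula: MTBF = Total operating time / Number of failures
MTBF = 14593 / 54
MTBF = 270.24 hours

270.24 hours


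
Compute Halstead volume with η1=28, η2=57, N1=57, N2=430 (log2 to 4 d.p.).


Formula: V = N * log2(η), where N = N1 + N2 and η = η1 + η2
η = 28 + 57 = 85
N = 57 + 430 = 487
log2(85) ≈ 6.4094
V = 487 * 6.4094 = 3121.38

3121.38


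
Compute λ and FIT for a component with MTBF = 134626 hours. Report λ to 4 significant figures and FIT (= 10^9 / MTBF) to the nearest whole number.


Formula: λ = 1 / MTBF; FIT = λ × 1e9 = 1e9 / MTBF
λ = 1 / 134626 ≈ 7.428e-06 failures/hour
FIT = 1e9 / 134626 ≈ 7428 failures per 1e9 hours (nearest whole number)

λ = 7.428e-06 /h, FIT = 7428


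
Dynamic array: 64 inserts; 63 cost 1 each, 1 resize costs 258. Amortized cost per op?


Formula: Amortized cost = Total cost / Operations
Total cost = (63 * 1) + (1 * 258)
Total cost = 63 + 258 = 321
Amortized = 321 / 64 = 5.0156

5.0156


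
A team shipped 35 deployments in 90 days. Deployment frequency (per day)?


Formula: deployments per day = releases / days
= 35 / 90
= 0.389 deploys/day
(equivalently, 2.72 deploys/week)

0.389 deploys/day


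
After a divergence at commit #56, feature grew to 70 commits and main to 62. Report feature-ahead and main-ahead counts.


Common ancestor: commit #56
feature commits after divergence: 70 - 56 = 14
main commits after divergence: 62 - 56 = 6
feature is 14 commits ahead of main
main is 6 commits ahead of feature

feature ahead: 14, main ahead: 6


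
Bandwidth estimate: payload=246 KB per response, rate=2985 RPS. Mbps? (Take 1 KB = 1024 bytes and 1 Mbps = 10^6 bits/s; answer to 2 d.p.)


Formula: Mbps = payload_bytes * RPS * 8 / 1e6
Payload per request = 246 KB = 246 * 1024 = 251904 bytes
Total bytes/sec = 251904 * 2985 = 751933440
Total bits/sec = 751933440 * 8 = 6015467520
Mbps = 6015467520 / 1e6 = 6015.47

6015.47 Mbps


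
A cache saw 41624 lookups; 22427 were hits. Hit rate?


Formula: hit rate = hits / (hits + misses) * 100
hit rate = 22427 / (22427 + 19197) * 100
hit rate = 22427 / 41624 * 100
hit rate = 53.88%

53.88%


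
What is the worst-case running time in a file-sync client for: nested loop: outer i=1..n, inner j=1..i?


Reasoning: triangle: n(n+1)/2 ~ n^2/2
Complexity: O(n^2)

O(n^2)


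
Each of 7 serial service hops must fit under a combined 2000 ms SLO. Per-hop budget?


Formula: per_stage = total_budget / stages
per_stage = 2000 / 7
per_stage = 285.71 ms

285.71 ms


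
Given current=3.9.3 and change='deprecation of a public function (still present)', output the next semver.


Current: 3.9.3
Change category: 'deprecation of a public function (still present)' → minor bump
SemVer rule: minor bump → increment MINOR, reset PATCH to 0 (MAJOR unchanged)
New: 3.10.0

3.10.0


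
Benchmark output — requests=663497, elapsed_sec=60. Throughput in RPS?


Formula: throughput = requests / seconds
throughput = 663497 / 60
throughput = 11058.28 requests/second

11058.28 requests/second


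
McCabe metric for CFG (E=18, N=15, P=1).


Formula: V(G) = E - N + 2P
V(G) = 18 - 15 + 2*1
V(G) = 3 + 2
V(G) = 5

5


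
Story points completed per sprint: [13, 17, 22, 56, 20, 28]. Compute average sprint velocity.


Formula: Avg velocity = Total points / Number of sprints
Points: [13, 17, 22, 56, 20, 28]
Sum = 13 + 17 + 22 + 56 + 20 + 28 = 156
Avg velocity = 156 / 6 = 26.0 points/sprint

26.0 points/sprint


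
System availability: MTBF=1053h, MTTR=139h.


Availability = MTBF / (MTBF + MTTR)
Availability = 1053 / (1053 + 139)
Availability = 1053 / 1192
Availability = 88.3389%

88.3389%


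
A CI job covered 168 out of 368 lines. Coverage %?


Coverage = covered / total * 100
Coverage = 168 / 368 * 100
Coverage = 45.65%

45.65%


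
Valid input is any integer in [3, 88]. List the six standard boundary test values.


Range: [3, 88]
Boundaries: just below min, min, min+1, max-1, max, just above max
Values: [2, 3, 4, 87, 88, 89]

[2, 3, 4, 87, 88, 89]


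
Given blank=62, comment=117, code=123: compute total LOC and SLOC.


Total LOC = blank + comment + code
Total LOC = 62 + 117 + 123 = 302
SLOC (source only) = code = 123

Total LOC: 302, SLOC: 123


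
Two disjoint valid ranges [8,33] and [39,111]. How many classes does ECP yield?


Valid ranges: [8,33] and [39,111]
Class 1: x < 8 — invalid
Class 2: 8 ≤ x ≤ 33 — valid
Class 3: 33 < x < 39 — invalid (gap between ranges)
Class 4: 39 ≤ x ≤ 111 — valid
Class 5: x > 111 — invalid
Total equivalence classes: 5

5 equivalence classes


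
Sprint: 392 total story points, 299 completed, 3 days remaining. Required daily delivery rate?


Formula: Required rate = Remaining points / Days left
Remaining = 392 - 299 = 93 points
Required rate = 93 / 3 = 31.0 points/day

31.0 points/day


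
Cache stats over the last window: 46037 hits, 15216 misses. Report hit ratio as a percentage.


Formula: hit rate = hits / (hits + misses) * 100
hit rate = 46037 / (46037 + 15216) * 100
hit rate = 46037 / 61253 * 100
hit rate = 75.16%

75.16%


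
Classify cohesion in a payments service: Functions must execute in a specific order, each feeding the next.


Reasoning: Output of one is input to next
Type: Sequential cohesion

Sequential cohesion


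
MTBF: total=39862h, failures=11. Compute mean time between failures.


Formula: MTBF = Total operating time / Number of failures
MTBF = 39862 / 11
MTBF = 3623.82 hours

3623.82 hours


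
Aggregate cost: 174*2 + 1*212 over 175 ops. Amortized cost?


Formula: Amortized cost = Total cost / Operations
Total cost = (174 * 2) + (1 * 212)
Total cost = 348 + 212 = 560
Amortized = 560 / 175 = 3.2

3.2


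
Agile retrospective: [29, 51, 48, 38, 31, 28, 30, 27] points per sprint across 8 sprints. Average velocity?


Formula: Avg velocity = Total points / Number of sprints
Points: [29, 51, 48, 38, 31, 28, 30, 27]
Sum = 29 + 51 + 48 + 38 + 31 + 28 + 30 + 27 = 282
Avg velocity = 282 / 8 = 35.25 points/sprint

35.25 points/sprint


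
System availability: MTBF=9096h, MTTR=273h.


Availability = MTBF / (MTBF + MTTR)
Availability = 9096 / (9096 + 273)
Availability = 9096 / 9369
Availability = 97.0861%

97.0861%


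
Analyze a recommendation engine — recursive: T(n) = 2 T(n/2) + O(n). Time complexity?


Reasoning: master theorem case 2 (merge-sort recurrence)
Complexity: O(n log n)

O(n log n)


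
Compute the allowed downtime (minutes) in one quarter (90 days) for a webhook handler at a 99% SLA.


Formula: allowed downtime = period * (100 - SLA) / 100
Period (quarter (90 days)) = 129600 minutes
Unavailability fraction = (100 - 99.0) / 100
Allowed downtime = 129600 * (100 - 99.0) / 100
Allowed downtime = 1296.0 minutes

1296.0 minutes


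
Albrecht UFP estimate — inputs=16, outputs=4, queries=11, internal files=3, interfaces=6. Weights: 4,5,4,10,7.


UFP = EI*4 + EO*5 + EQ*4 + ILF*10 + EIF*7
UFP = 16*4 + 4*5 + 11*4 + 3*10 + 6*7
UFP = 64 + 20 + 44 + 30 + 42
UFP = 200

200


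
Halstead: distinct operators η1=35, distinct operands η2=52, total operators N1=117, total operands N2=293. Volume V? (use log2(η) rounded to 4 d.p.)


Formula: V = N * log2(η), where N = N1 + N2 and η = η1 + η2
η = 35 + 52 = 87
N = 117 + 293 = 410
log2(87) ≈ 6.4429
V = 410 * 6.4429 = 2641.59

2641.59


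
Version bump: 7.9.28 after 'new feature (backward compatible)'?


Current: 7.9.28
Change category: 'new feature (backward compatible)' → minor bump
SemVer rule: minor bump → increment MINOR, reset PATCH to 0 (MAJOR unchanged)
New: 7.10.0

7.10.0


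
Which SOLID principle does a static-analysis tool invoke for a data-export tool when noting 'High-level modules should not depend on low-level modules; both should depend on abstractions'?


This describes the Dependency Inversion Principle (DIP)

Dependency Inversion Principle (DIP)


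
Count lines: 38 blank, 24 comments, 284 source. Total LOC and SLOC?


Total LOC = blank + comment + code
Total LOC = 38 + 24 + 284 = 346
SLOC (source only) = code = 284

Total LOC: 346, SLOC: 284


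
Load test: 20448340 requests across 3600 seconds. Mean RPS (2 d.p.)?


Formula: throughput = requests / seconds
throughput = 20448340 / 3600
throughput = 5680.09 requests/second

5680.09 requests/second


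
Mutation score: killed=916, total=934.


Mutation score = killed / total * 100
Mutation score = 916 / 934 * 100
Mutation score = 98.07%

98.07%


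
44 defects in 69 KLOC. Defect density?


Defect density = defects / KLOC
Defect density = 44 / 69
Defect density = 0.638 defects/KLOC

0.638 defects/KLOC


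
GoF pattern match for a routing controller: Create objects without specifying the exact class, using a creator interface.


This matches the Factory Method pattern

Factory Method


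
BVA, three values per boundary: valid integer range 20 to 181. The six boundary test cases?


Range: [20, 181]
Boundaries: just below min, min, min+1, max-1, max, just above max
Values: [19, 20, 21, 180, 181, 182]

[19, 20, 21, 180, 181, 182]


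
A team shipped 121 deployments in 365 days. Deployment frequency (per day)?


Formula: deployments per day = releases / days
= 121 / 365
= 0.332 deploys/day
(equivalently, 2.32 deploys/week)

0.332 deploys/day


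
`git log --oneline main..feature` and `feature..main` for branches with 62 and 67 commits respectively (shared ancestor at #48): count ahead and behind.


Common ancestor: commit #48
feature commits after divergence: 62 - 48 = 14
main commits after divergence: 67 - 48 = 19
feature is 14 commits ahead of main
main is 19 commits ahead of feature

feature ahead: 14, main ahead: 19


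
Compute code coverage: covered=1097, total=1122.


Coverage = covered / total * 100
Coverage = 1097 / 1122 * 100
Coverage = 97.77%

97.77%


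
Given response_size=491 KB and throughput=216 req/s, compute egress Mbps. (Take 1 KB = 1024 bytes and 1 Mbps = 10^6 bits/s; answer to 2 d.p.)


Formula: Mbps = payload_bytes * RPS * 8 / 1e6
Payload per request = 491 KB = 491 * 1024 = 502784 bytes
Total bytes/sec = 502784 * 216 = 108601344
Total bits/sec = 108601344 * 8 = 868810752
Mbps = 868810752 / 1e6 = 868.81

868.81 Mbps


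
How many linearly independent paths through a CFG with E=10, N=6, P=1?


Formula: V(G) = E - N + 2P
V(G) = 10 - 6 + 2*1
V(G) = 4 + 2
V(G) = 6

6


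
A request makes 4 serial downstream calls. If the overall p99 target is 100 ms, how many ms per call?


Formula: per_stage = total_budget / stages
per_stage = 100 / 4
per_stage = 25.0 ms

25.0 ms


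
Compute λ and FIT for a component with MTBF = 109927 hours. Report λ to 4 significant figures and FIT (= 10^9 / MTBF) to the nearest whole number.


Formula: λ = 1 / MTBF; FIT = λ × 1e9 = 1e9 / MTBF
λ = 1 / 109927 ≈ 9.097e-06 failures/hour
FIT = 1e9 / 109927 ≈ 9097 failures per 1e9 hours (nearest whole number)

λ = 9.097e-06 /h, FIT = 9097
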